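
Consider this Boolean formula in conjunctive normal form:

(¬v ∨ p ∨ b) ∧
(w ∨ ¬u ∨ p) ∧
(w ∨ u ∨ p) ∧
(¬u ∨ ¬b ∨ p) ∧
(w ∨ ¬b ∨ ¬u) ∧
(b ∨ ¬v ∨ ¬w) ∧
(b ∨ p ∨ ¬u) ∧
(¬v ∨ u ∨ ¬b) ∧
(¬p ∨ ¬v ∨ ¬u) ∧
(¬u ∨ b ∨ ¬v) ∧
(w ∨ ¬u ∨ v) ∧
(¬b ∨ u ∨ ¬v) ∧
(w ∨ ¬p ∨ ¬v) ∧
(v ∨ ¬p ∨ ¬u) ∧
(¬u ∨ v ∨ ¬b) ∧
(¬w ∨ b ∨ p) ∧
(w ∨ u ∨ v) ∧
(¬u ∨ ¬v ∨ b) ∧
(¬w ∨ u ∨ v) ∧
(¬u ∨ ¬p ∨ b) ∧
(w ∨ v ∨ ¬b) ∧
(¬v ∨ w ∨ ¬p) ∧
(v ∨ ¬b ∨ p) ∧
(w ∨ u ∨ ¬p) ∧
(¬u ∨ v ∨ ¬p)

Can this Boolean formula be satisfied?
No

No, the formula is not satisfiable.

No assignment of truth values to the variables can make all 25 clauses true simultaneously.

The formula is UNSAT (unsatisfiable).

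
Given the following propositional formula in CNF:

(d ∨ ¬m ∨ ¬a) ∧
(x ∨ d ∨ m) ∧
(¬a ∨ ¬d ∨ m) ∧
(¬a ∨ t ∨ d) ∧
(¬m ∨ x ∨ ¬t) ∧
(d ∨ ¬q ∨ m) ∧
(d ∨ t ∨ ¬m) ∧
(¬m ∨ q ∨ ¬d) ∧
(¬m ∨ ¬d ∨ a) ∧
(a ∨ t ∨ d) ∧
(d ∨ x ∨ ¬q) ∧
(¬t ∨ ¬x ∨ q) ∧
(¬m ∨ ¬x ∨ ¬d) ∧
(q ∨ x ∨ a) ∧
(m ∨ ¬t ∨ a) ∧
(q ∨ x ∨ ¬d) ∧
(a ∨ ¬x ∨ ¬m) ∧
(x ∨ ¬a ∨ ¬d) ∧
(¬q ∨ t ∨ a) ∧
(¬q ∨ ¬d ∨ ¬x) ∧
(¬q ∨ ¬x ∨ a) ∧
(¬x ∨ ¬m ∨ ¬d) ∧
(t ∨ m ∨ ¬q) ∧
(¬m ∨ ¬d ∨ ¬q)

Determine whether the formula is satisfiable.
Yes

Yes, the formula is satisfiable.

One satisfying assignment is: x=True, q=False, d=True, m=False, t=False, a=False

Verification: With this assignment, all 24 clauses evaluate to true.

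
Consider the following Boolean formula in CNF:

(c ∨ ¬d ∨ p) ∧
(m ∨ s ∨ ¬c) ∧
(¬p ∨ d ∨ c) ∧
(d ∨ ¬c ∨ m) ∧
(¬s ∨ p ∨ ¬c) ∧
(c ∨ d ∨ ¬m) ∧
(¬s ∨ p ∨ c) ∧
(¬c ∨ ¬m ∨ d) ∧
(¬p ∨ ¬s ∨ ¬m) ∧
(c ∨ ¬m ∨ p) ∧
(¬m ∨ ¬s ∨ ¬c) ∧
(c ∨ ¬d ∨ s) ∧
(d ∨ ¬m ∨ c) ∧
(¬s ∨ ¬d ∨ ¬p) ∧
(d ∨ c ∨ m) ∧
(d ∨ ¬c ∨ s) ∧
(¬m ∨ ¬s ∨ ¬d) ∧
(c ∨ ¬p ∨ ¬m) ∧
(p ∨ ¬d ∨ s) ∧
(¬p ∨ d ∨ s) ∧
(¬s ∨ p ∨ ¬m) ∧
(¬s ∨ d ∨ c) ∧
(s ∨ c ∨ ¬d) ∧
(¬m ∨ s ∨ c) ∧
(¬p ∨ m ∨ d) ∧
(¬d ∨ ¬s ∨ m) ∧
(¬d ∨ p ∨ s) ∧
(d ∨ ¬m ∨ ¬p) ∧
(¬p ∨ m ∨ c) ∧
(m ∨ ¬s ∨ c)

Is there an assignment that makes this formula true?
Yes

Yes, the formula is satisfiable.

One satisfying assignment is: m=True, d=True, p=True, c=True, s=False

Verification: With this assignment, all 30 clauses evaluate to true.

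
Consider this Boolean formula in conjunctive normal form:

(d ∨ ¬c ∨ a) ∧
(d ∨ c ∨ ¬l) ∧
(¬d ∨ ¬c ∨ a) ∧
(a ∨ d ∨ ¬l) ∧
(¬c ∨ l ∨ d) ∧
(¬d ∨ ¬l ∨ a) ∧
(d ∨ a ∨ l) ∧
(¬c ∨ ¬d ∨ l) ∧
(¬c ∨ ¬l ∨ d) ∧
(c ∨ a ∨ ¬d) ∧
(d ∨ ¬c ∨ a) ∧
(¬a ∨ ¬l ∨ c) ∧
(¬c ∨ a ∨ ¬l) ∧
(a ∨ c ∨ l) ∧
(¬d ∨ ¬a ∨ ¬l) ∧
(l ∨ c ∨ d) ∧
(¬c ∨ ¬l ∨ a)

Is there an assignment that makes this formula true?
Yes

Yes, the formula is satisfiable.

One satisfying assignment is: d=True, l=False, a=True, c=False

Verification: With this assignment, all 17 clauses evaluate to true.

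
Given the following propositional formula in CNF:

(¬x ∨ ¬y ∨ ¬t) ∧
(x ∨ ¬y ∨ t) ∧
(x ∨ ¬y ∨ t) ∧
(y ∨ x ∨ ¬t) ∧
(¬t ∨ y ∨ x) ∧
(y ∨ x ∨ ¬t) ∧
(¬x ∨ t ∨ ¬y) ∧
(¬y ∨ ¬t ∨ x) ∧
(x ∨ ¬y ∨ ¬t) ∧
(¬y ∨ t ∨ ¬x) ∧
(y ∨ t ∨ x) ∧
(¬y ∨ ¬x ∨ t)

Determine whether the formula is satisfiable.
Yes

Yes, the formula is satisfiable.

One satisfying assignment is: x=True, y=False, t=False

Verification: With this assignment, all 12 clauses evaluate to true.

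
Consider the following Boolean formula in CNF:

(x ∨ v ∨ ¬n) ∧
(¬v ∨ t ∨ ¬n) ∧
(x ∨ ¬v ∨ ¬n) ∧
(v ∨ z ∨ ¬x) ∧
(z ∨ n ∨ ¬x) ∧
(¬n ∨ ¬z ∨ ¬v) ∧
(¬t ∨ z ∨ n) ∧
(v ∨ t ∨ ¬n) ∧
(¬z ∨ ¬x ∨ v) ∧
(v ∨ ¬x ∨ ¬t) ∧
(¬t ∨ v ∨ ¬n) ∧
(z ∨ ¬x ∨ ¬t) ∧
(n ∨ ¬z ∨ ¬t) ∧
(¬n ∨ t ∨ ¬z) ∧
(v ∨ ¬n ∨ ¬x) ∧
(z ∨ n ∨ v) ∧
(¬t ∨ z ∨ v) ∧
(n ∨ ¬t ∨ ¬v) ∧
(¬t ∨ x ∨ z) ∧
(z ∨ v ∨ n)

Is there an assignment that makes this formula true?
Yes

Yes, the formula is satisfiable.

One satisfying assignment is: t=False, v=False, z=True, x=False, n=False

Verification: With this assignment, all 20 clauses evaluate to true.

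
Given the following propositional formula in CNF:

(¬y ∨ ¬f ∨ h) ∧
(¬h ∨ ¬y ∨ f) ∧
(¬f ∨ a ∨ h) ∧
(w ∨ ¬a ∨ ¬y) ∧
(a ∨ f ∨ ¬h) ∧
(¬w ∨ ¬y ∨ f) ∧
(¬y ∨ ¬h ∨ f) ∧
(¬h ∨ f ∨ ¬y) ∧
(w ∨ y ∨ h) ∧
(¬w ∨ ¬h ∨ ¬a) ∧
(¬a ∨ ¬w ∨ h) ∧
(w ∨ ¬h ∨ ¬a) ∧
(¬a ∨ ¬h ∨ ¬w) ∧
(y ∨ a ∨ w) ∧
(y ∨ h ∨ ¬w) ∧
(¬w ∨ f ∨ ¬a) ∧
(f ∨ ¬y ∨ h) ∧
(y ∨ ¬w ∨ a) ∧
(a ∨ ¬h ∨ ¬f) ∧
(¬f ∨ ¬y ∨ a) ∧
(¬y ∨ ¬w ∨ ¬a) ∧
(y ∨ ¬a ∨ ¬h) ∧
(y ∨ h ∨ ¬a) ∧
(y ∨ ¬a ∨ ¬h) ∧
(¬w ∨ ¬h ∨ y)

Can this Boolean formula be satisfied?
No

No, the formula is not satisfiable.

No assignment of truth values to the variables can make all 25 clauses true simultaneously.

The formula is UNSAT (unsatisfiable).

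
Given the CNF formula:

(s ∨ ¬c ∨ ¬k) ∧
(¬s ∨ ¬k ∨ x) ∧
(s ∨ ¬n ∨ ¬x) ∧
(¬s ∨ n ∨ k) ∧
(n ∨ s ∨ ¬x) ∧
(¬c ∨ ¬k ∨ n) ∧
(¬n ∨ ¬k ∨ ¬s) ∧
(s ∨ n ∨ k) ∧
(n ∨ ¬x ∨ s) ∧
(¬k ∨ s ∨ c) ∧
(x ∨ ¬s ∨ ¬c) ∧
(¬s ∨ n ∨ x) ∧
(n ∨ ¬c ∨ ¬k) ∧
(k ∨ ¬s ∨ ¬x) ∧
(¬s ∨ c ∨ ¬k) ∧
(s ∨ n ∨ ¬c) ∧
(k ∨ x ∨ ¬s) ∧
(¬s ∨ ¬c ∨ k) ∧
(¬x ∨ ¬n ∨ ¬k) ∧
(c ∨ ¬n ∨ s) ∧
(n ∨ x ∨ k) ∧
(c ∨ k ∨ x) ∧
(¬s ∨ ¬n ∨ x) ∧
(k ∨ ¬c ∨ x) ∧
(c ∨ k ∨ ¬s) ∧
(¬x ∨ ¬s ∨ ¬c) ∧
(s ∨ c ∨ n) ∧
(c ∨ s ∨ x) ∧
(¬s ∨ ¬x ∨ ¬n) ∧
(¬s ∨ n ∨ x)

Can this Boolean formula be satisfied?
No

No, the formula is not satisfiable.

No assignment of truth values to the variables can make all 30 clauses true simultaneously.

The formula is UNSAT (unsatisfiable).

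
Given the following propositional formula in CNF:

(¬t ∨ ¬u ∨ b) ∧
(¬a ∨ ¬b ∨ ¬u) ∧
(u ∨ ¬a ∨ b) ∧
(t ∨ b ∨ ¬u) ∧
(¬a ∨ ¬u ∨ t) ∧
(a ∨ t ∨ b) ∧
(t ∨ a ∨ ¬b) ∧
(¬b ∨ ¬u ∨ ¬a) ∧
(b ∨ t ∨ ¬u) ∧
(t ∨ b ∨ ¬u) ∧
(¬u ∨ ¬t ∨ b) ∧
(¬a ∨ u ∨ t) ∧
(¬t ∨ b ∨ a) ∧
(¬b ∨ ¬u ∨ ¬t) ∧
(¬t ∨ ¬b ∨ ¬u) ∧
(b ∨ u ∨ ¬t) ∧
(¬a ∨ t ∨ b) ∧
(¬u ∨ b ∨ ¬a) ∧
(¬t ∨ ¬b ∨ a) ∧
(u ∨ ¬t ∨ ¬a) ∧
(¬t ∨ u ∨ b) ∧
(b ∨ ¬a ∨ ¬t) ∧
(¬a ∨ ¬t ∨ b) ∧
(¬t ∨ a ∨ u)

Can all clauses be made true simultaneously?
No

No, the formula is not satisfiable.

No assignment of truth values to the variables can make all 24 clauses true simultaneously.

The formula is UNSAT (unsatisfiable).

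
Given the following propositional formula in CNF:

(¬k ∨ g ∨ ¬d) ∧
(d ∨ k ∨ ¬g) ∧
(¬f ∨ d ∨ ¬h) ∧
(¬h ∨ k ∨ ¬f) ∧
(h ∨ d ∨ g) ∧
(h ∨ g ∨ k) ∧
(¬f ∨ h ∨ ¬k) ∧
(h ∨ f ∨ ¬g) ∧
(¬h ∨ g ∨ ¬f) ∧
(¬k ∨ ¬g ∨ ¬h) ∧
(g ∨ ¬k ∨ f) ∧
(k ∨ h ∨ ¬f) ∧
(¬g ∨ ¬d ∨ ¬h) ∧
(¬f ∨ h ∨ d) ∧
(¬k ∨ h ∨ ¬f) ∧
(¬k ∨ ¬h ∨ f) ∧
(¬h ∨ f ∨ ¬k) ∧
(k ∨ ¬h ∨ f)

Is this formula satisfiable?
No

No, the formula is not satisfiable.

No assignment of truth values to the variables can make all 18 clauses true simultaneously.

The formula is UNSAT (unsatisfiable).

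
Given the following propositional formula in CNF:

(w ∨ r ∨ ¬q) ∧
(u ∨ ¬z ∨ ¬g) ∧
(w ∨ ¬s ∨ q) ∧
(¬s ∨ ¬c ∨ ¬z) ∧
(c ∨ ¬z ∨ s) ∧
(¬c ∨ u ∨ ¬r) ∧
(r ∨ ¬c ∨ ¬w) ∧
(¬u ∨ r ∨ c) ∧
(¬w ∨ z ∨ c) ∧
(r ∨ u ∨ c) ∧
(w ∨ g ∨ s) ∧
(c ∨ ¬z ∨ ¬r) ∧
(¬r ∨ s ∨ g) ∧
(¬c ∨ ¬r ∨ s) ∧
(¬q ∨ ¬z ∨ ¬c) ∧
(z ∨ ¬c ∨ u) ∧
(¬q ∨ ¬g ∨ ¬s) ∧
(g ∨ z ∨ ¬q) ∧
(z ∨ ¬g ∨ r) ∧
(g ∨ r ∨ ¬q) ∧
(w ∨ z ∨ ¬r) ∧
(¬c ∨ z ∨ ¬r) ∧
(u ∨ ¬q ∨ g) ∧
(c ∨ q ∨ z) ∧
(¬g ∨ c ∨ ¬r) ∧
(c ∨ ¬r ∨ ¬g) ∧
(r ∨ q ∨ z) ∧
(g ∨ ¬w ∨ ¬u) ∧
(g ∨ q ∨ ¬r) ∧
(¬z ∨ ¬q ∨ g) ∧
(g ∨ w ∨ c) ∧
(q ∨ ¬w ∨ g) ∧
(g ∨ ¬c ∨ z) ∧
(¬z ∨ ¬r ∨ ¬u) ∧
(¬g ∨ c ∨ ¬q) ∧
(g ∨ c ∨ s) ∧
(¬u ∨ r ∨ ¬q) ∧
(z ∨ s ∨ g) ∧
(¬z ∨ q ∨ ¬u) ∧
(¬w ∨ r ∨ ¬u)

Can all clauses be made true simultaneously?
No

No, the formula is not satisfiable.

No assignment of truth values to the variables can make all 40 clauses true simultaneously.

The formula is UNSAT (unsatisfiable).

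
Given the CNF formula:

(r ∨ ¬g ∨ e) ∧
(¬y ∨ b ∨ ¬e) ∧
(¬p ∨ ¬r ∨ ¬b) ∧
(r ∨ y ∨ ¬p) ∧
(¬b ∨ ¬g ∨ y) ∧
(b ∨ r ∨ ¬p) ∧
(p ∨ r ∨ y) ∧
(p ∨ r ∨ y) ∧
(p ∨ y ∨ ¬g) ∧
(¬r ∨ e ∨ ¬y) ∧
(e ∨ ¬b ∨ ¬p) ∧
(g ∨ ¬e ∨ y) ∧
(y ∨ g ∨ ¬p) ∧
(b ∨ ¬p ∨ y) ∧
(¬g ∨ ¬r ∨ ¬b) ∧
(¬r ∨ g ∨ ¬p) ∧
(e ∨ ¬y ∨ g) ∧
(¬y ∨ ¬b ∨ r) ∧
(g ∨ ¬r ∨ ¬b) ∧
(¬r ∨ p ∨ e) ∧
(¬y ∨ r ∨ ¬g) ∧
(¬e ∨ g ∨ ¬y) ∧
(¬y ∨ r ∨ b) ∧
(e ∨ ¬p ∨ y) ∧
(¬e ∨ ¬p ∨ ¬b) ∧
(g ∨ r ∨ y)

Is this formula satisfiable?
No

No, the formula is not satisfiable.

No assignment of truth values to the variables can make all 26 clauses true simultaneously.

The formula is UNSAT (unsatisfiable).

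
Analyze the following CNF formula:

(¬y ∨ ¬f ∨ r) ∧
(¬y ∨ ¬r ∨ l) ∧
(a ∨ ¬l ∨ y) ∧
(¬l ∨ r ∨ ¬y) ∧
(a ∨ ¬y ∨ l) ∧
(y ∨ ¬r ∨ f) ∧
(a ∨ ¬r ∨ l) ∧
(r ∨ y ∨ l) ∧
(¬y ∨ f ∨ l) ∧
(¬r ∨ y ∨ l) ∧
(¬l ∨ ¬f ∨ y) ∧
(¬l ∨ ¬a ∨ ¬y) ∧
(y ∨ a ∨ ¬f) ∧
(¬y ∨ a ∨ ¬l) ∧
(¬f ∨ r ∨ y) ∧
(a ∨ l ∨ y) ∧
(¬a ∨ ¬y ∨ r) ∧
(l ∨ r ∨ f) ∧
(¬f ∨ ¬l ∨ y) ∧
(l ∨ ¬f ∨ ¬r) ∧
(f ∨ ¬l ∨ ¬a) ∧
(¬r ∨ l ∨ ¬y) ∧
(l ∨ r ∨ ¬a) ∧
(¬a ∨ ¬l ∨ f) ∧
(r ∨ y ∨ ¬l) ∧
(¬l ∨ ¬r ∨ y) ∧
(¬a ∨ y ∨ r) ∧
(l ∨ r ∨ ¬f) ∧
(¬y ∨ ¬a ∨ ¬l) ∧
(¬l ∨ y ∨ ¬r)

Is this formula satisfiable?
No

No, the formula is not satisfiable.

No assignment of truth values to the variables can make all 30 clauses true simultaneously.

The formula is UNSAT (unsatisfiable).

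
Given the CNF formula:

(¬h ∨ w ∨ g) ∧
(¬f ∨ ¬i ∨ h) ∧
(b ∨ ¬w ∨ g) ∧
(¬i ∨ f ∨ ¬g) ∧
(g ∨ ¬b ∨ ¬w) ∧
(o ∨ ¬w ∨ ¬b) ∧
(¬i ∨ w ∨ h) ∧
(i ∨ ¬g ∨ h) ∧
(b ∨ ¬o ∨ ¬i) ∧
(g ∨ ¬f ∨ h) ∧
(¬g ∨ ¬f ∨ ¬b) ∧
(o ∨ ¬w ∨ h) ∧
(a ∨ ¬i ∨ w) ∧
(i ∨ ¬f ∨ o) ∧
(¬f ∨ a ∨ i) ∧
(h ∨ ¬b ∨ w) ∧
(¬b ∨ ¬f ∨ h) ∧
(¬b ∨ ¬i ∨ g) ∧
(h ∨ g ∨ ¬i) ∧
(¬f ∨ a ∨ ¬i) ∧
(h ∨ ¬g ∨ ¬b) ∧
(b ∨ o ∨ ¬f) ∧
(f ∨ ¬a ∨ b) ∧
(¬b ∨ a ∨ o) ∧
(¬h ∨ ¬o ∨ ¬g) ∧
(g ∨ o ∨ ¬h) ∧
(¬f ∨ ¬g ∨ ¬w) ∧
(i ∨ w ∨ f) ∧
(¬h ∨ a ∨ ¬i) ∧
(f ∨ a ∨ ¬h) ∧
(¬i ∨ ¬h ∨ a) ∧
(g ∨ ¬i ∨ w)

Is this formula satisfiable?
No

No, the formula is not satisfiable.

No assignment of truth values to the variables can make all 32 clauses true simultaneously.

The formula is UNSAT (unsatisfiable).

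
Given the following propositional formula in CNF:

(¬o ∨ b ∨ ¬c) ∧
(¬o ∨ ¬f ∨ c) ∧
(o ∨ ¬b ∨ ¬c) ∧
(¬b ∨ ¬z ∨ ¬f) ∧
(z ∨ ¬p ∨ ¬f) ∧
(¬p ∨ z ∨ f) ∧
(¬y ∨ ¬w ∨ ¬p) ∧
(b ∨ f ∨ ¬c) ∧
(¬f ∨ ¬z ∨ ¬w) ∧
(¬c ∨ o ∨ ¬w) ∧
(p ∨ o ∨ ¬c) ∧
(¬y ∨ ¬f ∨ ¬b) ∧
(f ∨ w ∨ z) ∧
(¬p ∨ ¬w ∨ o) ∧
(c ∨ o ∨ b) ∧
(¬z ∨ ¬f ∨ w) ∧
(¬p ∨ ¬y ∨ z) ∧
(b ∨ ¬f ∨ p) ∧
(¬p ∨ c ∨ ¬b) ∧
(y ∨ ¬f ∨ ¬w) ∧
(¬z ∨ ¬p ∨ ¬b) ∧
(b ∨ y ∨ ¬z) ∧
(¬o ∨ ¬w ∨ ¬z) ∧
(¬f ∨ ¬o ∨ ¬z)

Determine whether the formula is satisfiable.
Yes

Yes, the formula is satisfiable.

One satisfying assignment is: o=False, p=False, f=True, w=False, c=False, y=False, z=False, b=True

Verification: With this assignment, all 24 clauses evaluate to true.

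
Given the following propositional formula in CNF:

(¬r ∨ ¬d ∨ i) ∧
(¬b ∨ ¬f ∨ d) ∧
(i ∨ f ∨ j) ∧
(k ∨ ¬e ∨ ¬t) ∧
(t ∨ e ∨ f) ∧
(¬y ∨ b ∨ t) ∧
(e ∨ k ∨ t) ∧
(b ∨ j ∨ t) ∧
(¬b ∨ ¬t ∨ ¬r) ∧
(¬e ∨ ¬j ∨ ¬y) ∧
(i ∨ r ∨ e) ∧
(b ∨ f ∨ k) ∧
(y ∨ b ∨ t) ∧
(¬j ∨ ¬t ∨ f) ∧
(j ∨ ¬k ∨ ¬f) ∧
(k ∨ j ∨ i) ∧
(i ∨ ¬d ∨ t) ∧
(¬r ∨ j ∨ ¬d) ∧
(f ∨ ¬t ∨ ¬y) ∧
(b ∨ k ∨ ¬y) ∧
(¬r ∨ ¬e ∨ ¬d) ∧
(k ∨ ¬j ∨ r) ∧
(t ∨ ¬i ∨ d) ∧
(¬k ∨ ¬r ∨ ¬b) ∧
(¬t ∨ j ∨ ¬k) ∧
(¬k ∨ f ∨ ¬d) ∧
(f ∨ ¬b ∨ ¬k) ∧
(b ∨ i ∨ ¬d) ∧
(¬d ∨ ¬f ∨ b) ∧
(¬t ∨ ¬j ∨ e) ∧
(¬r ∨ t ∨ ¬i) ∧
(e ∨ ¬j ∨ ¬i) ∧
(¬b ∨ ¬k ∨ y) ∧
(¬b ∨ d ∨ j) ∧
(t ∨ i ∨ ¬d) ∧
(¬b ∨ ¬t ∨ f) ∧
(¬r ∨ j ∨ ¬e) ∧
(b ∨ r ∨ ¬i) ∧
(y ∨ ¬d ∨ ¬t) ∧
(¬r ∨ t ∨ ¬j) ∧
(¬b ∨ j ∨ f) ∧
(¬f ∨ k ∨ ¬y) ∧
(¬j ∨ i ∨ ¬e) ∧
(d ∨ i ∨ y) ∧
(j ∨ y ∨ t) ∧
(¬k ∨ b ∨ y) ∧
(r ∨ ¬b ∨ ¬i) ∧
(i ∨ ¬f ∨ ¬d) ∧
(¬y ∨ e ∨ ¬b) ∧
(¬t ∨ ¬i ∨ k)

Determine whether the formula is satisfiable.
No

No, the formula is not satisfiable.

No assignment of truth values to the variables can make all 50 clauses true simultaneously.

The formula is UNSAT (unsatisfiable).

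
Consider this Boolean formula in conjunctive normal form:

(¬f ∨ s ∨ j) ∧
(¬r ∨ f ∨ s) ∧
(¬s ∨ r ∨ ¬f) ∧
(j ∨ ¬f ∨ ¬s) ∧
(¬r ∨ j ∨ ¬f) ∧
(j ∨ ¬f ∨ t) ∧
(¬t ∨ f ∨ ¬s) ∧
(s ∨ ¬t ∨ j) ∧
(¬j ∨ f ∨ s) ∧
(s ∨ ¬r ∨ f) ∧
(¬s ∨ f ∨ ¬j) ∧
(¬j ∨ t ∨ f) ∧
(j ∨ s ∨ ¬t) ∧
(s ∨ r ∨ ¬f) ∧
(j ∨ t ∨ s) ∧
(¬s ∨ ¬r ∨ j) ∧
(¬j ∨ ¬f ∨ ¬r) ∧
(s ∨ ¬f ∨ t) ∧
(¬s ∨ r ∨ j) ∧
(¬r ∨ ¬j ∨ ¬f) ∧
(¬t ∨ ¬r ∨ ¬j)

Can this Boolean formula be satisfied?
No

No, the formula is not satisfiable.

No assignment of truth values to the variables can make all 21 clauses true simultaneously.

The formula is UNSAT (unsatisfiable).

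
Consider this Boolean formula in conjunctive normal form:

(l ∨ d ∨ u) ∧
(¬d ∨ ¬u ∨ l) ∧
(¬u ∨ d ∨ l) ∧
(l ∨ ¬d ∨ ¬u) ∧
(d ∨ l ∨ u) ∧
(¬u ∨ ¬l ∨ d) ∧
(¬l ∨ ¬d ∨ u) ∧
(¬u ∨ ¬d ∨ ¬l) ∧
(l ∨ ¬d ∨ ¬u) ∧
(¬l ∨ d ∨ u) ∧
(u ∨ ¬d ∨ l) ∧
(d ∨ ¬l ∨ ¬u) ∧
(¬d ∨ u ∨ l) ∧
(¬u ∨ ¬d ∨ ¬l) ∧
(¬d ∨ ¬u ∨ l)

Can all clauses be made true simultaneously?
No

No, the formula is not satisfiable.

No assignment of truth values to the variables can make all 15 clauses true simultaneously.

The formula is UNSAT (unsatisfiable).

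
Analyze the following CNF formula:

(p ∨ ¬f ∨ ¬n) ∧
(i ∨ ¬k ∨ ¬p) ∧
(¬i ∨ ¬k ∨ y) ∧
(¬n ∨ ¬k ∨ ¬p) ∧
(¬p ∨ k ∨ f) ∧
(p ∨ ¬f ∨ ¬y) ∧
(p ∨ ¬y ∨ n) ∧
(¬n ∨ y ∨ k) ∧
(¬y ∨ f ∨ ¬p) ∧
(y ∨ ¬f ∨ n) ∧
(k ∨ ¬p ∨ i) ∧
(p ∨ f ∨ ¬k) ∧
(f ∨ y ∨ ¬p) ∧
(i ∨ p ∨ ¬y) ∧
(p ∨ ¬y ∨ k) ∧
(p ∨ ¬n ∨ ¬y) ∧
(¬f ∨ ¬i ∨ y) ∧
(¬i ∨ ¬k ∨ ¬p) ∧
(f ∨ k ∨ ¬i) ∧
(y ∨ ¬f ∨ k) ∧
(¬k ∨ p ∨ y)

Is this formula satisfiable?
Yes

Yes, the formula is satisfiable.

One satisfying assignment is: i=False, p=False, n=False, y=False, k=False, f=False

Verification: With this assignment, all 21 clauses evaluate to true.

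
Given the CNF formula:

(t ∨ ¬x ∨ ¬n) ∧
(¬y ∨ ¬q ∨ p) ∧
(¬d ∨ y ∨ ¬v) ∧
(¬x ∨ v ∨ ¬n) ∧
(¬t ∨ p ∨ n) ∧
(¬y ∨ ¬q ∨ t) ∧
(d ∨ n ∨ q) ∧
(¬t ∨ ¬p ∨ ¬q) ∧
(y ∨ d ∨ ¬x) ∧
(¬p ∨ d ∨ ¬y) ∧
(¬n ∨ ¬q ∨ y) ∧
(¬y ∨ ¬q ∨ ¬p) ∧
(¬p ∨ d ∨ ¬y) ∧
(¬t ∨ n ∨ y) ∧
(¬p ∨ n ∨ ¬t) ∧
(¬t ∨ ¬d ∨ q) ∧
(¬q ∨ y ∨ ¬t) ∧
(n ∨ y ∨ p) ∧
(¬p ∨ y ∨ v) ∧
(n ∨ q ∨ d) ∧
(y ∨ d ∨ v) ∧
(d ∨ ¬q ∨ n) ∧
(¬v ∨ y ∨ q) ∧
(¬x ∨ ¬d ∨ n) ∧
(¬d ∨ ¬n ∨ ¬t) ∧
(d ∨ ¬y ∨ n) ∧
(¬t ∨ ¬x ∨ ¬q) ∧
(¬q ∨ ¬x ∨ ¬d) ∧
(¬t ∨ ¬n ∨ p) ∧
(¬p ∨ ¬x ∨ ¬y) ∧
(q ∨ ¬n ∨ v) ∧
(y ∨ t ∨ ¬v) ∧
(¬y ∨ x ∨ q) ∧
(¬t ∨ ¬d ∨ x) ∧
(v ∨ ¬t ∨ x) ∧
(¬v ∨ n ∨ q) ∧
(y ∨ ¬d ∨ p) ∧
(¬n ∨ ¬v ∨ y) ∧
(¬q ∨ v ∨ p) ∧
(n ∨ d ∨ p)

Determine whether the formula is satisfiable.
No

No, the formula is not satisfiable.

No assignment of truth values to the variables can make all 40 clauses true simultaneously.

The formula is UNSAT (unsatisfiable).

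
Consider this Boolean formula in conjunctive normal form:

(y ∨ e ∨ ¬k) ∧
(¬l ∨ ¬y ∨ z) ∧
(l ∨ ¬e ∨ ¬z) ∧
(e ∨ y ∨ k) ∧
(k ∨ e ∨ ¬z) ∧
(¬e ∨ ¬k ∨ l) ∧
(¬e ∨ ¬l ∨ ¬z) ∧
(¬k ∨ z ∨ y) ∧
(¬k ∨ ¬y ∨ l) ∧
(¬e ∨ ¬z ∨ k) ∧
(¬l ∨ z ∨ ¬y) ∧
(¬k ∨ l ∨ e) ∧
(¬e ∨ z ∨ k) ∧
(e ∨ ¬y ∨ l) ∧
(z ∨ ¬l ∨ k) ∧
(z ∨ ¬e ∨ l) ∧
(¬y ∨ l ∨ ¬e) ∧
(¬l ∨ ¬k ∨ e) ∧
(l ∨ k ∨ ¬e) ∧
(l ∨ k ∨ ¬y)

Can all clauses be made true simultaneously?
No

No, the formula is not satisfiable.

No assignment of truth values to the variables can make all 20 clauses true simultaneously.

The formula is UNSAT (unsatisfiable).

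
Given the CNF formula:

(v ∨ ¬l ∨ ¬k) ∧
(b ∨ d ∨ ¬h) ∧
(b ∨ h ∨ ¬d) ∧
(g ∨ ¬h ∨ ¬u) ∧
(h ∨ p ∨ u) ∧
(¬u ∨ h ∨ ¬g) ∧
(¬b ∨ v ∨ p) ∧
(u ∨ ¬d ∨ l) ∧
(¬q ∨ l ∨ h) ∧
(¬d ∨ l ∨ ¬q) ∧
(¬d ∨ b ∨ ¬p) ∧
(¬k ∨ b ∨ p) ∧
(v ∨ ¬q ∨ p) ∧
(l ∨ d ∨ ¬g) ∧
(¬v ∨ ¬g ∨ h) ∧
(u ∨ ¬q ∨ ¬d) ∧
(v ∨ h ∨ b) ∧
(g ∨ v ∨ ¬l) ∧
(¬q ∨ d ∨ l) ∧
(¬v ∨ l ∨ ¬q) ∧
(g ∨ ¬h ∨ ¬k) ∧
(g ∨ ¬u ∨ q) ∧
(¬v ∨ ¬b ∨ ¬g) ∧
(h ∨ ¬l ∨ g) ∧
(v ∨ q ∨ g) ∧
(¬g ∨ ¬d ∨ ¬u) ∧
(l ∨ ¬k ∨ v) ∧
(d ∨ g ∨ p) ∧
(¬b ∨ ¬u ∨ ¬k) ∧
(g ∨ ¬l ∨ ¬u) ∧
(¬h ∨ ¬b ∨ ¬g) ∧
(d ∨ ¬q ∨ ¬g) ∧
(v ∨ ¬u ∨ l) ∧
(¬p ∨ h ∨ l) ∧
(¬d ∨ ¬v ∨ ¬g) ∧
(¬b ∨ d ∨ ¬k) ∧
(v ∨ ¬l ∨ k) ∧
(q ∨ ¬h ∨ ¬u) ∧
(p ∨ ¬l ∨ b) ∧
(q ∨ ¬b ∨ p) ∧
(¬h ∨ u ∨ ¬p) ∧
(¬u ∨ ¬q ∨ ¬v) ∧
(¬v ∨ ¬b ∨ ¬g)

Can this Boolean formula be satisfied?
No

No, the formula is not satisfiable.

No assignment of truth values to the variables can make all 43 clauses true simultaneously.

The formula is UNSAT (unsatisfiable).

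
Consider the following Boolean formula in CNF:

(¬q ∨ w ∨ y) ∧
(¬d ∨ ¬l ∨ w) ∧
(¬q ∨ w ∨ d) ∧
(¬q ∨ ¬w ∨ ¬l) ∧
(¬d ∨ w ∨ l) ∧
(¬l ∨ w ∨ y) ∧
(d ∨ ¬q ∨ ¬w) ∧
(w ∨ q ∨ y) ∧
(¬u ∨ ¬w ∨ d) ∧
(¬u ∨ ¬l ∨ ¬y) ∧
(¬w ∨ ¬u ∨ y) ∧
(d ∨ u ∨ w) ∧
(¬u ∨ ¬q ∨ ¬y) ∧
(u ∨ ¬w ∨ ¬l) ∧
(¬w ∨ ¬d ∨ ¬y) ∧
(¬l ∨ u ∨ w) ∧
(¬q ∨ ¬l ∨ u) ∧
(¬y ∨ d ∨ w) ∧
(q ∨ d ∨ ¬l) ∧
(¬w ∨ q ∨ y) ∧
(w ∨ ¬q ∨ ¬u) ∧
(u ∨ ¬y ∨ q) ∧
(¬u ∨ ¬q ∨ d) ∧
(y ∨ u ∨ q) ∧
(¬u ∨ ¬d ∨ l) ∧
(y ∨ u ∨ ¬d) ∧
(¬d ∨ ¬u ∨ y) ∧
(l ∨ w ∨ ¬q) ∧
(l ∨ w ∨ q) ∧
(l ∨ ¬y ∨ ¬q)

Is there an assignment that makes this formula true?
No

No, the formula is not satisfiable.

No assignment of truth values to the variables can make all 30 clauses true simultaneously.

The formula is UNSAT (unsatisfiable).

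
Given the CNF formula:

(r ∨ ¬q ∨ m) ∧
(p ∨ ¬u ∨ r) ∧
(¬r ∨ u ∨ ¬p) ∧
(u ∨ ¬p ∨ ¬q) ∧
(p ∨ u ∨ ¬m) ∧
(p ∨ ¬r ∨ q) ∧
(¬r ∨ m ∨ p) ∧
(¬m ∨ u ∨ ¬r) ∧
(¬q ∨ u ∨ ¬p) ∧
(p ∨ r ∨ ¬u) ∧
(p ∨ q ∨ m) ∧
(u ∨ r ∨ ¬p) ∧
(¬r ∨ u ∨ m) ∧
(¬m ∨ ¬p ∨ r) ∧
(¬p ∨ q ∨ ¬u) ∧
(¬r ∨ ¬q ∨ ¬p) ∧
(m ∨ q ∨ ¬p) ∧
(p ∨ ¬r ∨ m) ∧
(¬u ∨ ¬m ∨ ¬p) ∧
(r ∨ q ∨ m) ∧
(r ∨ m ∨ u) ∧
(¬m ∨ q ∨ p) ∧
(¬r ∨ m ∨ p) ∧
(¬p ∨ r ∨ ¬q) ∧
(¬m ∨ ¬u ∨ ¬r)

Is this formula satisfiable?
No

No, the formula is not satisfiable.

No assignment of truth values to the variables can make all 25 clauses true simultaneously.

The formula is UNSAT (unsatisfiable).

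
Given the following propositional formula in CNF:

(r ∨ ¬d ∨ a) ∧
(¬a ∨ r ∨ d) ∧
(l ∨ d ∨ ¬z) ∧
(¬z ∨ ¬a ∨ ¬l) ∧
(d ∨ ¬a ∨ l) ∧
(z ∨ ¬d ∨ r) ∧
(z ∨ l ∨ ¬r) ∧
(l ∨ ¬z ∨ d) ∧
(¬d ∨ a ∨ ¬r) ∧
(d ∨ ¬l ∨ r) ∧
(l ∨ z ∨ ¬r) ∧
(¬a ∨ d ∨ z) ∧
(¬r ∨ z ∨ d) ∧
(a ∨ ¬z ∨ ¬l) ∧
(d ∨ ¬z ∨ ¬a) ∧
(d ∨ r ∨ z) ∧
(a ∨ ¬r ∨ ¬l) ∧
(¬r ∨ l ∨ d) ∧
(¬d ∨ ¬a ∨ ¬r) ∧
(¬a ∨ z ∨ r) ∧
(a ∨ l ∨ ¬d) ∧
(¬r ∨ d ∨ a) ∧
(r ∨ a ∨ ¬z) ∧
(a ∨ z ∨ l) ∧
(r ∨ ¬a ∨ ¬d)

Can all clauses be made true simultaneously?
No

No, the formula is not satisfiable.

No assignment of truth values to the variables can make all 25 clauses true simultaneously.

The formula is UNSAT (unsatisfiable).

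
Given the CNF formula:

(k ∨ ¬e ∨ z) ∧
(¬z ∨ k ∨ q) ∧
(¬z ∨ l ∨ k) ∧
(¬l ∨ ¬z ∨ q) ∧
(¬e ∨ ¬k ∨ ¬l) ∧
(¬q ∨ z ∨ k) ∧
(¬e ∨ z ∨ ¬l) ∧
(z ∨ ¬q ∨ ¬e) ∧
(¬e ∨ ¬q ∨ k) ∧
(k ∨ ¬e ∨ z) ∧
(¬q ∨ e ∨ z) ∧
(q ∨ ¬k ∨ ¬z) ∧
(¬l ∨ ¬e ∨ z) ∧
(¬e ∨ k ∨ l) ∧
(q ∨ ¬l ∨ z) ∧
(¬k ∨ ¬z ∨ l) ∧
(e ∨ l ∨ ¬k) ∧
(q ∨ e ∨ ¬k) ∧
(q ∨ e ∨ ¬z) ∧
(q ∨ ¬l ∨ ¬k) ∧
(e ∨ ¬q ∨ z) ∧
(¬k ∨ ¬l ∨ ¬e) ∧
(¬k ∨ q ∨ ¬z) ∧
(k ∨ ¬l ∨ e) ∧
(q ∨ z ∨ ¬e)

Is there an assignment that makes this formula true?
Yes

Yes, the formula is satisfiable.

One satisfying assignment is: q=False, k=False, e=False, l=False, z=False

Verification: With this assignment, all 25 clauses evaluate to true.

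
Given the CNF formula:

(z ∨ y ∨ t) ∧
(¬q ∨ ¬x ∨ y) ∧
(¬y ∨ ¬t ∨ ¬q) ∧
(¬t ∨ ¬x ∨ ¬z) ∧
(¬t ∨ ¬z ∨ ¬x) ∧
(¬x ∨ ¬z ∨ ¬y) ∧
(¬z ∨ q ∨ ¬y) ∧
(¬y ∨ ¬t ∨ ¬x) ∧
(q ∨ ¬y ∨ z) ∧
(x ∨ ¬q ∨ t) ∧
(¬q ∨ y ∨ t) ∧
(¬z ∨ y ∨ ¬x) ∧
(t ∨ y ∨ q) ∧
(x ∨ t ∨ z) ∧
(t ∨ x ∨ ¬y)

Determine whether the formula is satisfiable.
Yes

Yes, the formula is satisfiable.

One satisfying assignment is: y=True, t=False, z=False, x=True, q=True

Verification: With this assignment, all 15 clauses evaluate to true.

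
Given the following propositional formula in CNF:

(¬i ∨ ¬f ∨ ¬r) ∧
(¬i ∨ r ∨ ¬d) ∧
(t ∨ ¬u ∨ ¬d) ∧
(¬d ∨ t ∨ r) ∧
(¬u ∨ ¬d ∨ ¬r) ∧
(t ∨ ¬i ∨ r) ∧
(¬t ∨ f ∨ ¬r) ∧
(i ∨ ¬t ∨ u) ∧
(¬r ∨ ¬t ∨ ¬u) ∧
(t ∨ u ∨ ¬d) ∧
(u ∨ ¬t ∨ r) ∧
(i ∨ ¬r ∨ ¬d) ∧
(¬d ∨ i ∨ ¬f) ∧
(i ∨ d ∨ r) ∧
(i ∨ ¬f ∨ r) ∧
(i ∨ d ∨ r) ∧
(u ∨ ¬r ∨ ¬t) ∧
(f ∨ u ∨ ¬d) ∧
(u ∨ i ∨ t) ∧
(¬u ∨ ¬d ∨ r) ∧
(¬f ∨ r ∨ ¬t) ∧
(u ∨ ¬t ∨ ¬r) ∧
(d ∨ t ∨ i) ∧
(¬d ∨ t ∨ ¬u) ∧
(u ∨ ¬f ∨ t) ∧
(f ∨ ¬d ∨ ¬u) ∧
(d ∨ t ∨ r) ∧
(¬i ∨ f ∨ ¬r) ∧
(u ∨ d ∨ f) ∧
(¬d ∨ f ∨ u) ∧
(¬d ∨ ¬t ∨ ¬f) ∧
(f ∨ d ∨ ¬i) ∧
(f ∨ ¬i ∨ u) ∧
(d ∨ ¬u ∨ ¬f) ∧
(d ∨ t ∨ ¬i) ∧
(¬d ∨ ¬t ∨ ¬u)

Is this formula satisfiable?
No

No, the formula is not satisfiable.

No assignment of truth values to the variables can make all 36 clauses true simultaneously.

The formula is UNSAT (unsatisfiable).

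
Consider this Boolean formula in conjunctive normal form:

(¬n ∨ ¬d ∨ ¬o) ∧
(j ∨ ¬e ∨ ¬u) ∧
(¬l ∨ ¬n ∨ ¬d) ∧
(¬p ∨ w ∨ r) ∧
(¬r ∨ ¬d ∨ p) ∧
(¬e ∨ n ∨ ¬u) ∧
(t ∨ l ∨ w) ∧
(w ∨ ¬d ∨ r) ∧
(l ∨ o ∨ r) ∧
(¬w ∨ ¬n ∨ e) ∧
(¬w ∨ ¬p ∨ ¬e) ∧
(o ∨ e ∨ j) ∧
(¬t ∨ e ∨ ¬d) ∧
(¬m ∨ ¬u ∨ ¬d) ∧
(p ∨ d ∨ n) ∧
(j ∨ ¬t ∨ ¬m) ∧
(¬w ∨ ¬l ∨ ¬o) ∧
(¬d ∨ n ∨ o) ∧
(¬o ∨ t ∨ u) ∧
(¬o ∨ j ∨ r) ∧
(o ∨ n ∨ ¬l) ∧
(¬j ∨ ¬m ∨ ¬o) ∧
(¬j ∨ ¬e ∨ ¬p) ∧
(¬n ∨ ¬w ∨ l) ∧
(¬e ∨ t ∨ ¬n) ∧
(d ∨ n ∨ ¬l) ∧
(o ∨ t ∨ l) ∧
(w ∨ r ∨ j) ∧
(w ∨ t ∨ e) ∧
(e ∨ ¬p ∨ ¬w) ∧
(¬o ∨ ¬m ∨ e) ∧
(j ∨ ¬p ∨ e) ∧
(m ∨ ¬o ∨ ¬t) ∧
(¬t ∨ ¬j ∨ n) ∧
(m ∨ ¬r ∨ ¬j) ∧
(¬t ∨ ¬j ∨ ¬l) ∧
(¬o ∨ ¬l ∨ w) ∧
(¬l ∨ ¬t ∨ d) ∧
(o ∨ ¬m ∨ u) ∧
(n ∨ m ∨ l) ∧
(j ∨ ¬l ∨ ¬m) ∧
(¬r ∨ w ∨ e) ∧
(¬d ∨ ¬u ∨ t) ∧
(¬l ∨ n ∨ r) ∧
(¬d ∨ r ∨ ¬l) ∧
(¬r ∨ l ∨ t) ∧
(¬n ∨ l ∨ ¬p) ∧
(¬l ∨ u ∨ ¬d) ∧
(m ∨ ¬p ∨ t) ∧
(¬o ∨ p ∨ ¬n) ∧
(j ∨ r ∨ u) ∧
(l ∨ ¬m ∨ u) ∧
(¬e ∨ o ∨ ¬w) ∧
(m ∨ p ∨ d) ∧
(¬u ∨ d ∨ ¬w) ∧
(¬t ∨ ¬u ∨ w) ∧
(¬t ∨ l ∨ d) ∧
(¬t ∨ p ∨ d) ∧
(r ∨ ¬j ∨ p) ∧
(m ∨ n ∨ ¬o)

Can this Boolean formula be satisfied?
No

No, the formula is not satisfiable.

No assignment of truth values to the variables can make all 60 clauses true simultaneously.

The formula is UNSAT (unsatisfiable).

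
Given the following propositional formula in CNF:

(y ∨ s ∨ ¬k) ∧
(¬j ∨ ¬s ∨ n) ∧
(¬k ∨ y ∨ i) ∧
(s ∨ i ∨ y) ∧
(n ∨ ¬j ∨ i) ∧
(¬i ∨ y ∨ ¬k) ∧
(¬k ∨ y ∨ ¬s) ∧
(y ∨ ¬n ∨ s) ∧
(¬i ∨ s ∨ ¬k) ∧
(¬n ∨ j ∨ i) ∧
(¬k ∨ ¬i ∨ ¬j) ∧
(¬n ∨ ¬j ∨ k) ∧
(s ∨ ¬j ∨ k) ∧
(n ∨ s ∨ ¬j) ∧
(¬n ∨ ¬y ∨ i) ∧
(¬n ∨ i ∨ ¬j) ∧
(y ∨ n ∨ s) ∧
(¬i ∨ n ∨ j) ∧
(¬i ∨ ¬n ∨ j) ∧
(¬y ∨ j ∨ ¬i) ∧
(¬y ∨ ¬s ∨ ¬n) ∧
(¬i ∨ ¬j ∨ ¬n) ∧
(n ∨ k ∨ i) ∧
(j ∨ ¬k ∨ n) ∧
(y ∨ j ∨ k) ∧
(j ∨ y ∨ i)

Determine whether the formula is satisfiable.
No

No, the formula is not satisfiable.

No assignment of truth values to the variables can make all 26 clauses true simultaneously.

The formula is UNSAT (unsatisfiable).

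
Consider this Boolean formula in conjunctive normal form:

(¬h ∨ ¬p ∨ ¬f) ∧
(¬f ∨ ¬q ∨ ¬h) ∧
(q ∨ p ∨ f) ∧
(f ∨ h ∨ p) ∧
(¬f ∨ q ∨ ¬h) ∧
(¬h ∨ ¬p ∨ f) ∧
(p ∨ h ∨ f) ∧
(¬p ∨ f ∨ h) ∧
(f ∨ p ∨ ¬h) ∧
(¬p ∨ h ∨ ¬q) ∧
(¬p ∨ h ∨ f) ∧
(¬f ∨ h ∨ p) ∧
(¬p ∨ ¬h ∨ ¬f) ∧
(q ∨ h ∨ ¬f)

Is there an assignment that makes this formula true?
No

No, the formula is not satisfiable.

No assignment of truth values to the variables can make all 14 clauses true simultaneously.

The formula is UNSAT (unsatisfiable).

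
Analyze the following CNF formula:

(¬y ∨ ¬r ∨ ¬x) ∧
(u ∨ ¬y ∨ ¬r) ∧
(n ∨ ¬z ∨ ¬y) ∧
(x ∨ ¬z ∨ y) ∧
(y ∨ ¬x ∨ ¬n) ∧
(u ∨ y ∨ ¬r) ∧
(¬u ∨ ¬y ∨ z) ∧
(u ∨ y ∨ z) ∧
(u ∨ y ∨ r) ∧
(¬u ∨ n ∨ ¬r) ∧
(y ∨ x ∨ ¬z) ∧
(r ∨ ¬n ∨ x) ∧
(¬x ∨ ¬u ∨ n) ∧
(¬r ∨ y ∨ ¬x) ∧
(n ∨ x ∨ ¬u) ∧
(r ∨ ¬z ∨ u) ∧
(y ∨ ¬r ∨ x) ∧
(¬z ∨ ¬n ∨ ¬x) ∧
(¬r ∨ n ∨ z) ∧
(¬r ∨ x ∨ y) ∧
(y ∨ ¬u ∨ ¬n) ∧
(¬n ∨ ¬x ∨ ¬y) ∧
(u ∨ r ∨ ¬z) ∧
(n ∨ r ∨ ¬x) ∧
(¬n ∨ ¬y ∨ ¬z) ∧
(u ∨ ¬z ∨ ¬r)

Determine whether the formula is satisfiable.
Yes

Yes, the formula is satisfiable.

One satisfying assignment is: z=False, n=False, u=False, r=False, x=False, y=True

Verification: With this assignment, all 26 clauses evaluate to true.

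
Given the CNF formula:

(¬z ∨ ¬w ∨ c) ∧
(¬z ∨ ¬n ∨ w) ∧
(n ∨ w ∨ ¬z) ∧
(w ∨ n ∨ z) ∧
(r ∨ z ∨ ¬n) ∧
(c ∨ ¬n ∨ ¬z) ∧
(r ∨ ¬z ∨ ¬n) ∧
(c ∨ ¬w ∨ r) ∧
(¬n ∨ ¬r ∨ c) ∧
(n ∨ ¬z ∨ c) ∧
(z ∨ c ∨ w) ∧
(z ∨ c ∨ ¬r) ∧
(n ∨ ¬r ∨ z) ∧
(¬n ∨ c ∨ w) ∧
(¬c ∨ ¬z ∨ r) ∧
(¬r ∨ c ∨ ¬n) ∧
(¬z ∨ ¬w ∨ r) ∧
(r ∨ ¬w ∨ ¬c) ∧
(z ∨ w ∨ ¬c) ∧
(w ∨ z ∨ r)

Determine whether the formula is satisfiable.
Yes

Yes, the formula is satisfiable.

One satisfying assignment is: r=True, w=True, z=False, n=True, c=True

Verification: With this assignment, all 20 clauses evaluate to true.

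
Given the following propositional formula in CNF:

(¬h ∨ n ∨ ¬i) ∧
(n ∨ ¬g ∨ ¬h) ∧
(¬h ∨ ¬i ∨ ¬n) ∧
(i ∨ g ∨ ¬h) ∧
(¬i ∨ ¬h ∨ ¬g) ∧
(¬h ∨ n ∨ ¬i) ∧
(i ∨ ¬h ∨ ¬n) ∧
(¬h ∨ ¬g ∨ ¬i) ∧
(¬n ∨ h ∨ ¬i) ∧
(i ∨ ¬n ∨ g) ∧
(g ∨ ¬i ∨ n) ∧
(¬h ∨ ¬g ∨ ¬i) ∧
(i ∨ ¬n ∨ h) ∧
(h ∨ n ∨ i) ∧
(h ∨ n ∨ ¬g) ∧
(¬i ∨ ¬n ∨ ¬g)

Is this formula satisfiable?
No

No, the formula is not satisfiable.

No assignment of truth values to the variables can make all 16 clauses true simultaneously.

The formula is UNSAT (unsatisfiable).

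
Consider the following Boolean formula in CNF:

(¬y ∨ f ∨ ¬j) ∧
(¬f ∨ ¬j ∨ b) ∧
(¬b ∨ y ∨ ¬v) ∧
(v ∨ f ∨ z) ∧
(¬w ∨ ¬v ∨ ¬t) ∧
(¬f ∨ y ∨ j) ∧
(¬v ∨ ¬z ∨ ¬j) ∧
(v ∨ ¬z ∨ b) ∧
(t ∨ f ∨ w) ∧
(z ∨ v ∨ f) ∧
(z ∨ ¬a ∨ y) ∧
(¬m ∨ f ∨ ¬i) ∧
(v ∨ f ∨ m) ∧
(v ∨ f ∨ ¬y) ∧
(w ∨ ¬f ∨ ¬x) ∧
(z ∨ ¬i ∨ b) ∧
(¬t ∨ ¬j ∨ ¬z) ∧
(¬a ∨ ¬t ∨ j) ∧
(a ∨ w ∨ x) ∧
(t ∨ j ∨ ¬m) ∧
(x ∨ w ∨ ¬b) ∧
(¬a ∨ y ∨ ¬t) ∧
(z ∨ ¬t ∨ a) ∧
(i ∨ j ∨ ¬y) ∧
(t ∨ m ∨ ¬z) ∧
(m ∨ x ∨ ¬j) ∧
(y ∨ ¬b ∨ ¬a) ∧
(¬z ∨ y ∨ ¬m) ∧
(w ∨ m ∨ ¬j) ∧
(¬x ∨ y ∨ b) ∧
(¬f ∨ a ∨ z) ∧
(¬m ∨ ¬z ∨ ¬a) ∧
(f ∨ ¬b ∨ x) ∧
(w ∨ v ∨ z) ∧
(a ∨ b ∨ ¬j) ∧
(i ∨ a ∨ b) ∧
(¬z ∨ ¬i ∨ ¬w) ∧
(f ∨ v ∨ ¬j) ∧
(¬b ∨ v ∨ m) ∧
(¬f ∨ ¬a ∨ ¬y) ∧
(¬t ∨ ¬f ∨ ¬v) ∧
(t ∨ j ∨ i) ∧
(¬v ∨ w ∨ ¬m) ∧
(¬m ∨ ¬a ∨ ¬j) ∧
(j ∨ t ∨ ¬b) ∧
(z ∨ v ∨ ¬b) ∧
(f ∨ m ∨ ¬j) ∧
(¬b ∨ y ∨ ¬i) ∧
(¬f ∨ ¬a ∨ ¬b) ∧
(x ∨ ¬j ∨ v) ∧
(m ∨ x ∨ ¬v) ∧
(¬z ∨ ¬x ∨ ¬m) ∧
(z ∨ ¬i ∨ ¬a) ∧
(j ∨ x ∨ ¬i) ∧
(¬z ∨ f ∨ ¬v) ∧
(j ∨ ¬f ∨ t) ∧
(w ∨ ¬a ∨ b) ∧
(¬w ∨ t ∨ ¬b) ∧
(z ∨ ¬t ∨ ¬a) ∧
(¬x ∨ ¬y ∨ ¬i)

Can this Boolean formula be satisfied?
No

No, the formula is not satisfiable.

No assignment of truth values to the variables can make all 60 clauses true simultaneously.

The formula is UNSAT (unsatisfiable).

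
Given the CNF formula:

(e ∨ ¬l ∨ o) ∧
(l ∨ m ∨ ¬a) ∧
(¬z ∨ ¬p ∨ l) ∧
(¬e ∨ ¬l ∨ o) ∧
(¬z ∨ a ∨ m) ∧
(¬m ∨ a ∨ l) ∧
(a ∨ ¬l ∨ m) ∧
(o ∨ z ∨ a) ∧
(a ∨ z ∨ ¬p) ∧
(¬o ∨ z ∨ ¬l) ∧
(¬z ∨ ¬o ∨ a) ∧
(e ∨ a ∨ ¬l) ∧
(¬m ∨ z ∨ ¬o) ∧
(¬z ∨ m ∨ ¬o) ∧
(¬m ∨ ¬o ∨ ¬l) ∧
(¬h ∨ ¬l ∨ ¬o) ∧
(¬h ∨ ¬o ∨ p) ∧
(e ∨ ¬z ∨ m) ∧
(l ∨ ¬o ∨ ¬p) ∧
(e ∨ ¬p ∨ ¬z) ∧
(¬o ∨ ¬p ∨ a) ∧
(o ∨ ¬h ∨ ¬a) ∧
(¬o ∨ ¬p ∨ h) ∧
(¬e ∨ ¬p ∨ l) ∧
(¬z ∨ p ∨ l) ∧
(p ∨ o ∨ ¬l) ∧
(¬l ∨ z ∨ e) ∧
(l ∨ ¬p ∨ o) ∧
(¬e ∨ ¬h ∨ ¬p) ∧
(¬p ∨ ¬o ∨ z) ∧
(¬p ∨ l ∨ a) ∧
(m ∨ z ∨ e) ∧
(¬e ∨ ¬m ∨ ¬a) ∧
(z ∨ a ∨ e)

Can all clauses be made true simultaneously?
Yes

Yes, the formula is satisfiable.

One satisfying assignment is: z=False, h=False, m=False, l=False, o=True, a=False, e=True, p=False

Verification: With this assignment, all 34 clauses evaluate to true.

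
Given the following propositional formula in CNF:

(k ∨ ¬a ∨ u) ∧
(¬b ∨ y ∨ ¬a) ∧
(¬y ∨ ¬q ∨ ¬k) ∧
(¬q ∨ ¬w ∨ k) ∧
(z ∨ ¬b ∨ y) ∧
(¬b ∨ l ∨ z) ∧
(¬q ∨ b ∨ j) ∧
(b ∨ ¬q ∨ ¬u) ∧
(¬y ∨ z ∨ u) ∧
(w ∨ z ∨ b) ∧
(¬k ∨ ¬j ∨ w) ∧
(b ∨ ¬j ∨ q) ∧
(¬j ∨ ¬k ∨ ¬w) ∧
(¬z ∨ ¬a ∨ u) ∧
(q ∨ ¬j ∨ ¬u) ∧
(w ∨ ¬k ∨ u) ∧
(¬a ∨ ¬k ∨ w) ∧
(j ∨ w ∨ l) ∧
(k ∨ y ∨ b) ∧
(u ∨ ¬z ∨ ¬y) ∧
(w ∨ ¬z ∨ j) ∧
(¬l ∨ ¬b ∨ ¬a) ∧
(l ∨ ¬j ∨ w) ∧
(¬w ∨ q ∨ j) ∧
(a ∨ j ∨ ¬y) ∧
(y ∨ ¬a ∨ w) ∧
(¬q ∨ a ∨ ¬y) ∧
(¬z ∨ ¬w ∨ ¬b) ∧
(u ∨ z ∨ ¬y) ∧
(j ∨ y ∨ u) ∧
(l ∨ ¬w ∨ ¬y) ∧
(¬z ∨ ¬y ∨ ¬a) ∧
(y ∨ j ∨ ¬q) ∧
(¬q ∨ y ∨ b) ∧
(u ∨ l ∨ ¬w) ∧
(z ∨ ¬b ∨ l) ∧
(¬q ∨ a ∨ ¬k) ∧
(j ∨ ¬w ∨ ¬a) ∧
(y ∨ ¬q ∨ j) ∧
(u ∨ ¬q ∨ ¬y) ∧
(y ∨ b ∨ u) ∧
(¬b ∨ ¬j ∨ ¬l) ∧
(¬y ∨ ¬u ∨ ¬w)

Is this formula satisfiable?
No

No, the formula is not satisfiable.

No assignment of truth values to the variables can make all 43 clauses true simultaneously.

The formula is UNSAT (unsatisfiable).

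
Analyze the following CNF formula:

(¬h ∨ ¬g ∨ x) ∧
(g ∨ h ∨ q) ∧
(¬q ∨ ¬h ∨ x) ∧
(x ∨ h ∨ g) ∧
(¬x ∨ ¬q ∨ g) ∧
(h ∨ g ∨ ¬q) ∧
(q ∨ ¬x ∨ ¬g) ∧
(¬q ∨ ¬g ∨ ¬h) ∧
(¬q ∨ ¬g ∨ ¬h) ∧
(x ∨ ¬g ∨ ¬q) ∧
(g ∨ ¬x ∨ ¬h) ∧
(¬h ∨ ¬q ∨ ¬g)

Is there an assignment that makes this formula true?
Yes

Yes, the formula is satisfiable.

One satisfying assignment is: g=False, q=False, h=True, x=False

Verification: With this assignment, all 12 clauses evaluate to true.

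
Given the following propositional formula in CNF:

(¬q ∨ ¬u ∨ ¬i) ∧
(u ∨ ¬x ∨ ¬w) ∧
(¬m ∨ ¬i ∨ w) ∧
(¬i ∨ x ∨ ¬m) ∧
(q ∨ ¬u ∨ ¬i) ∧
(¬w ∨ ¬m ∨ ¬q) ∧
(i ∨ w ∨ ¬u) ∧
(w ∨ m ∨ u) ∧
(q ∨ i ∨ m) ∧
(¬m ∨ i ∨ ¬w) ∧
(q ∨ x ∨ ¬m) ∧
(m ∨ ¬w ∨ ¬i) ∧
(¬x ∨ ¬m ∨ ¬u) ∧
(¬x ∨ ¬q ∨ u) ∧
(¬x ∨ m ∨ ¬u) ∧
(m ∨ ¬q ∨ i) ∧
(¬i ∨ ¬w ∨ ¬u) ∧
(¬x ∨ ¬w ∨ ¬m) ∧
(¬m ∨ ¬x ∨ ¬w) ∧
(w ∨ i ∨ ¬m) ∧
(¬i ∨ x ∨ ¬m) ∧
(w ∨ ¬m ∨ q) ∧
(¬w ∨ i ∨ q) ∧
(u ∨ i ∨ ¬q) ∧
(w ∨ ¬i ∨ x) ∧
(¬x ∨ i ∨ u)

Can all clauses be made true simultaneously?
No

No, the formula is not satisfiable.

No assignment of truth values to the variables can make all 26 clauses true simultaneously.

The formula is UNSAT (unsatisfiable).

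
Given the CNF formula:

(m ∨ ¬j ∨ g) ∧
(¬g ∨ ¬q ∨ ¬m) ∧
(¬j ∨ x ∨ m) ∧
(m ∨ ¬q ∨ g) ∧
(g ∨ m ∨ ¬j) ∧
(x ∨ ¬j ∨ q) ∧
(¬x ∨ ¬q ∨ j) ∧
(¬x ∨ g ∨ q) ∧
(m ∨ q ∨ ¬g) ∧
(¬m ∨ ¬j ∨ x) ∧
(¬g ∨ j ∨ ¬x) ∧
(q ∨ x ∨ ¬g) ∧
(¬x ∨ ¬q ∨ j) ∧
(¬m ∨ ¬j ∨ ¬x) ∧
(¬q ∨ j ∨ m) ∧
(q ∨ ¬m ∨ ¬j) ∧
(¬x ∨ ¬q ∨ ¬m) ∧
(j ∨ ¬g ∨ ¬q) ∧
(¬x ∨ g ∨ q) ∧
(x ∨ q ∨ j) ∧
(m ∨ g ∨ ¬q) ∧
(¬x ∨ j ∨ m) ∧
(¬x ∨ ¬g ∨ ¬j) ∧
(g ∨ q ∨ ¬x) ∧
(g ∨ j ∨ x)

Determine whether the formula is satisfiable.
No

No, the formula is not satisfiable.

No assignment of truth values to the variables can make all 25 clauses true simultaneously.

The formula is UNSAT (unsatisfiable).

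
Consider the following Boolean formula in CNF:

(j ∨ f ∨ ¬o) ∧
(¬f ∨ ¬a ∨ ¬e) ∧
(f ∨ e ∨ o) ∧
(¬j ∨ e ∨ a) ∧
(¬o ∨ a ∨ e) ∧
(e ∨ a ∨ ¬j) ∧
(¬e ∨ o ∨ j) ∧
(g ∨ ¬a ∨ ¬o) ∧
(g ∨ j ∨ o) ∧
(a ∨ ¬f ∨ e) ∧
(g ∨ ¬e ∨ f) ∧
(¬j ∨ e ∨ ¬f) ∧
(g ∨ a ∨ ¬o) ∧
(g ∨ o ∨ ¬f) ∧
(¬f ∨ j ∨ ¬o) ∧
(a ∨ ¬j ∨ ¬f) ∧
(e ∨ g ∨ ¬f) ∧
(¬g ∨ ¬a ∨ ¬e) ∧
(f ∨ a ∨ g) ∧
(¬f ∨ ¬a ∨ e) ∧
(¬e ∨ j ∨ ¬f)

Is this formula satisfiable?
Yes

Yes, the formula is satisfiable.

One satisfying assignment is: f=False, g=True, j=True, o=True, a=True, e=False

Verification: With this assignment, all 21 clauses evaluate to true.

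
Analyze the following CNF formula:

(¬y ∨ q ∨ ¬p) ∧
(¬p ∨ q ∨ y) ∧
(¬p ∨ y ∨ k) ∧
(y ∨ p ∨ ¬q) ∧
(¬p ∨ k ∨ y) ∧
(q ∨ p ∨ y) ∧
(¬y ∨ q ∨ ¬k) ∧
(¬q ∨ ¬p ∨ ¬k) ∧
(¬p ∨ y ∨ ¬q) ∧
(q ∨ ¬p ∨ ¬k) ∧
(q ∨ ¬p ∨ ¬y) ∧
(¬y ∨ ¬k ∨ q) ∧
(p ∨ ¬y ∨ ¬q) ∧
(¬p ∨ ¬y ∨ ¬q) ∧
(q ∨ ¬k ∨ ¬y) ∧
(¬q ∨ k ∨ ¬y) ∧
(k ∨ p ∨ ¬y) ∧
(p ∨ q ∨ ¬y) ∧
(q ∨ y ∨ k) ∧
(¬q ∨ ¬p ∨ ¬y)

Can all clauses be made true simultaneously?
No

No, the formula is not satisfiable.

No assignment of truth values to the variables can make all 20 clauses true simultaneously.

The formula is UNSAT (unsatisfiable).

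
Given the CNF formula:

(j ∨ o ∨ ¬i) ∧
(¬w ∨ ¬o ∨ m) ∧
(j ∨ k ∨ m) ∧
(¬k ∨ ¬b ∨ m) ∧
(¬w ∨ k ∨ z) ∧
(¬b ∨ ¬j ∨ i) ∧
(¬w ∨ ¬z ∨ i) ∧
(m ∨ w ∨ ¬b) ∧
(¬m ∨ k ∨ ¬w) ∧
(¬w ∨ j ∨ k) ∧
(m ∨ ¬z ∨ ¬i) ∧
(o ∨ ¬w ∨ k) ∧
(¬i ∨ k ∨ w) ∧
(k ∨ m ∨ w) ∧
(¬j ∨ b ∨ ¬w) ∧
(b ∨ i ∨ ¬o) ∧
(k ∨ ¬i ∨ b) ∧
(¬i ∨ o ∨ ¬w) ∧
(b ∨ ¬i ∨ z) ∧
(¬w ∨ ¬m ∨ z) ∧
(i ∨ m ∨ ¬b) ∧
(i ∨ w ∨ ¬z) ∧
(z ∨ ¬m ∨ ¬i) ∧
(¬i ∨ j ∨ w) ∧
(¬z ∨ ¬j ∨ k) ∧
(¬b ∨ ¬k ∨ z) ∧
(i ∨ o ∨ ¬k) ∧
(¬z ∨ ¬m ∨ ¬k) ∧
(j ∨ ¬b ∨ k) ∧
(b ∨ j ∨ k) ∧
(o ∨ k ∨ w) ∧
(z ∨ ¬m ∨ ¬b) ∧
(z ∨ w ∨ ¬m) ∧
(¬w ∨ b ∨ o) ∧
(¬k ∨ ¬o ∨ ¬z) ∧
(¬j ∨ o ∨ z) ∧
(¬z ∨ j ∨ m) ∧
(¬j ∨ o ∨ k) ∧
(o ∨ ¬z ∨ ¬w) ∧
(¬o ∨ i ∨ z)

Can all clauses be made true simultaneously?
No

No, the formula is not satisfiable.

No assignment of truth values to the variables can make all 40 clauses true simultaneously.

The formula is UNSAT (unsatisfiable).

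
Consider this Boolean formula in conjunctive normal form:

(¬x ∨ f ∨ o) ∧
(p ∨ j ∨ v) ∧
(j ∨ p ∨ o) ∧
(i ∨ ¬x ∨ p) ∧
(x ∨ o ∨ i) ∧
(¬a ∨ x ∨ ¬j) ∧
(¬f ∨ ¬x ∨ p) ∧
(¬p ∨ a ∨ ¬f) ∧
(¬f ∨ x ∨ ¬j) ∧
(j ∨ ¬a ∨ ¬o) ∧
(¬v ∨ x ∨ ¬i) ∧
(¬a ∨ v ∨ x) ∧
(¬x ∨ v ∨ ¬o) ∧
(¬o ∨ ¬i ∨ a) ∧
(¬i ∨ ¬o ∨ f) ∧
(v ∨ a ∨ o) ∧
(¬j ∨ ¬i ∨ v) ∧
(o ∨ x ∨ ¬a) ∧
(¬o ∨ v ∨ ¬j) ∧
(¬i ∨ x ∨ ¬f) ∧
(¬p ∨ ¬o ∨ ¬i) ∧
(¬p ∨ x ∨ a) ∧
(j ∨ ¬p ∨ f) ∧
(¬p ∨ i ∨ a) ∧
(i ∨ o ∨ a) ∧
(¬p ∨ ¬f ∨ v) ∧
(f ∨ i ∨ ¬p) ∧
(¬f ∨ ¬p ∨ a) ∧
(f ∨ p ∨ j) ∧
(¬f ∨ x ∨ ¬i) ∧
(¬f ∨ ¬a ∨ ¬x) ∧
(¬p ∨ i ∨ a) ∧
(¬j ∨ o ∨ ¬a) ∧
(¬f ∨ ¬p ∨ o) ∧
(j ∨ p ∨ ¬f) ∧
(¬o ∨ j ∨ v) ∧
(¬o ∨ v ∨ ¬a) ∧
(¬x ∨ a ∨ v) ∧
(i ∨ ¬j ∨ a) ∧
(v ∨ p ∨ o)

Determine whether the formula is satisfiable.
No

No, the formula is not satisfiable.

No assignment of truth values to the variables can make all 40 clauses true simultaneously.

The formula is UNSAT (unsatisfiable).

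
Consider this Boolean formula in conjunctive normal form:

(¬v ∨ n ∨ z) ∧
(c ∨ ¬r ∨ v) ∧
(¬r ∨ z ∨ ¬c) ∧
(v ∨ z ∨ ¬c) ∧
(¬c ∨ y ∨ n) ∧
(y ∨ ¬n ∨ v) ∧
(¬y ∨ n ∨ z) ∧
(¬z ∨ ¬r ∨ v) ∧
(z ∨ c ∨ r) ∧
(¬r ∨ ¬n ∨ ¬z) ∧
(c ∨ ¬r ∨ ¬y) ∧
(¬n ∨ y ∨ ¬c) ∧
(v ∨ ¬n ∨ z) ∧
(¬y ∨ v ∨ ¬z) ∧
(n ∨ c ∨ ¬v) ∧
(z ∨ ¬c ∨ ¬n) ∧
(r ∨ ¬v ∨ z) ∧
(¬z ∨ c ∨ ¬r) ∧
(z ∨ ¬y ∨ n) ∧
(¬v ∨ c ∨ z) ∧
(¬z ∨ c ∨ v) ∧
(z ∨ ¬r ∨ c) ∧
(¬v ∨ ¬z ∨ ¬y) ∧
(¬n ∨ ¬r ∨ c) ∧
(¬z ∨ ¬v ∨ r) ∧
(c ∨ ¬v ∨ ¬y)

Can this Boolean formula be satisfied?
No

No, the formula is not satisfiable.

No assignment of truth values to the variables can make all 26 clauses true simultaneously.

The formula is UNSAT (unsatisfiable).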